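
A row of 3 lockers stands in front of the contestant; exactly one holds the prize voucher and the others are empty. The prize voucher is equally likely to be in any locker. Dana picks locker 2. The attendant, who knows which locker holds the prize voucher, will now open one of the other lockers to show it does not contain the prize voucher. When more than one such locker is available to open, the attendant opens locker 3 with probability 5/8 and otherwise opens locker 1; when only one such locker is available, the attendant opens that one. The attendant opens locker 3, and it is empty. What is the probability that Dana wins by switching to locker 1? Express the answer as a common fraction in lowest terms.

Condition on the true location of the prize voucher.
If it is in locker 1 (prior 1/3): only locker 3 is available, probability 1; weight (1/3)·1 = 1/3.
If it is in locker 2 (prior 1/3): locker 3 is available, opened with probability 5/8; weight (1/3)·(5/8) = 5/24.
If it is in locker 3 (prior 1/3): the attendant opened locker 3, so this case is ruled out; weight (1/3)·0 = 0.
The weights sum to 13/24.
So P(the prize voucher in locker 1 | the attendant opened locker 3) = (1/3) / (13/24) = 8/13.

8/13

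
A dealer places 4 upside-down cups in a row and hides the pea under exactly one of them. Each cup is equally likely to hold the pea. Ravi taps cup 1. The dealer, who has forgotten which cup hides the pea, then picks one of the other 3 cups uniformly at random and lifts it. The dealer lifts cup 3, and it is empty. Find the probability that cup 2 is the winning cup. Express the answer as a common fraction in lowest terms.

1/3

Consider each possible location of the pea in turn.
If it is under any of cups 1, 2, and 4 (prior 1/4 each): the dealer picks cup 3 with probability 1/3 regardless, and it is not the prize; weight (1/4)·(1/3) = 1/12 each.
If it is under cup 3 (prior 1/4): the dealer opened cup 3, so this case is ruled out; weight (1/4)·0 = 0.
The weights sum to 1/4.
So P(the pea under cup 2 | the dealer opened cup 3) = (1/12) / (1/4) = 1/3.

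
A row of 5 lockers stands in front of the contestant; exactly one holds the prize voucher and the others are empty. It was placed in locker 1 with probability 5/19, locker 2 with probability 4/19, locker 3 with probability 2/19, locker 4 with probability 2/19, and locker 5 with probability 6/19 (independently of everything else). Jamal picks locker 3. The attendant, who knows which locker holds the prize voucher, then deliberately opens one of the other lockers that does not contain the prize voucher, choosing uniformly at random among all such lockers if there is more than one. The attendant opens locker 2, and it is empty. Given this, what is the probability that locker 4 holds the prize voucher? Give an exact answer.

4/29

Condition on the true location of the prize voucher.
If it is in locker 1 (prior 5/19): the attendant has 3 equally likely choices, so probability 1/3; weight (5/19)·(1/3) = 5/57.
If it is in locker 2 (prior 4/19): the attendant opened locker 2, so this case is ruled out; weight (4/19)·0 = 0.
If it is in locker 3 (prior 2/19): the attendant has 4 equally likely choices, so probability 1/4; weight (2/19)·(1/4) = 1/38.
If it is in locker 4 (prior 2/19): the attendant has 3 equally likely choices, so probability 1/3; weight (2/19)·(1/3) = 2/57.
If it is in locker 5 (prior 6/19): the attendant has 3 equally likely choices, so probability 1/3; weight (6/19)·(1/3) = 2/19.
The weights sum to 29/114.
So P(the prize voucher in locker 4 | the attendant opened locker 2) = (2/57) / (29/114) = 4/29.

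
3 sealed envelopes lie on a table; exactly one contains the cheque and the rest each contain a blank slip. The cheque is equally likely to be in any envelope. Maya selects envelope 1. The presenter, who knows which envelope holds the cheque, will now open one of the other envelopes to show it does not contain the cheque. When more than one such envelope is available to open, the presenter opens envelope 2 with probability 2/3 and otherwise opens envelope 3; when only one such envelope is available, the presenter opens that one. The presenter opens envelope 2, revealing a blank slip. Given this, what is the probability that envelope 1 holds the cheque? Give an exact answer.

Consider each possible location of the cheque in turn.
If it is in envelope 1 (prior 1/3): envelope 2 is available, opened with probability 2/3; weight (1/3)·(2/3) = 2/9.
If it is in envelope 2 (prior 1/3): the presenter opened envelope 2, so this case is ruled out; weight (1/3)·0 = 0.
If it is in envelope 3 (prior 1/3): only envelope 2 is available, probability 1; weight (1/3)·1 = 1/3.
The weights sum to 5/9.
So P(the cheque in envelope 1 | the presenter opened envelope 2) = (2/9) / (5/9) = 2/5.

2/5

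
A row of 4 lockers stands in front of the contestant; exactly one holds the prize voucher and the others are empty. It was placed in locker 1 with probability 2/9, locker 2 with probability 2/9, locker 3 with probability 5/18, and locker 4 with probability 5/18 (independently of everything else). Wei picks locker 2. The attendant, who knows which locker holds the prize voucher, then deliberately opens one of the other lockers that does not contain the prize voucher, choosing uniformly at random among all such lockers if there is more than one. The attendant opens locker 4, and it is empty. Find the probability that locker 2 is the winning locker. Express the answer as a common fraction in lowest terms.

Apply Bayes' rule, conditioning on where the prize voucher actually is.
If it is in locker 1 (prior 2/9): the attendant has 2 equally likely choices, so probability 1/2; weight (2/9)·(1/2) = 1/9.
If it is in locker 2 (prior 2/9): the attendant has 3 equally likely choices, so probability 1/3; weight (2/9)·(1/3) = 2/27.
If it is in locker 3 (prior 5/18): the attendant has 2 equally likely choices, so probability 1/2; weight (5/18)·(1/2) = 5/36.
If it is in locker 4 (prior 5/18): the attendant opened locker 4, so this case is ruled out; weight (5/18)·0 = 0.
The weights sum to 35/108.
So P(the prize voucher in locker 2 | the attendant opened locker 4) = (2/27) / (35/108) = 8/35.

8/35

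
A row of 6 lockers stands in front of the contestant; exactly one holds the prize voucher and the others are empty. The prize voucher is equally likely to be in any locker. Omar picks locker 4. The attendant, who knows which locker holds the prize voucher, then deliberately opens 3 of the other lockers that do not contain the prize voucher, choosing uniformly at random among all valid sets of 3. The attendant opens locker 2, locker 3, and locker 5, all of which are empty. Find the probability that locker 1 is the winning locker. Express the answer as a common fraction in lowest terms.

Condition on the true location of the prize voucher.
If it is in either of lockers 1 and 6 (prior 1/6 each): the attendant has 4 equally likely choices, so probability 1/4; weight (1/6)·(1/4) = 1/24 each.
If it is in any of lockers 2, 3, and 5 (prior 1/6 each): that locker was opened and seen not to hold the prize — ruled out; weight (1/6)·0 = 0 each.
If it is in locker 4 (prior 1/6): the attendant has 10 equally likely choices, so probability 1/10; weight (1/6)·(1/10) = 1/60.
The weights sum to 1/10.
So P(the prize voucher in locker 1 | the attendant opened locker 2, locker 3, and locker 5) = (1/24) / (1/10) = 5/12.

5/12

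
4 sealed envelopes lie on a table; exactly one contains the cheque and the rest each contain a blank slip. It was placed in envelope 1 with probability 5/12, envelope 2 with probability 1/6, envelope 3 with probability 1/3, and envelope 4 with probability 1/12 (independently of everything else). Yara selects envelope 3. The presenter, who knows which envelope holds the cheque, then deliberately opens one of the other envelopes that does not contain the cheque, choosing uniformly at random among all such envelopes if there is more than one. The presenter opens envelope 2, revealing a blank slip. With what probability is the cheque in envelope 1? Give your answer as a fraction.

Consider each possible location of the cheque in turn.
If it is in envelope 1 (prior 5/12): the presenter has 2 equally likely choices, so probability 1/2; weight (5/12)·(1/2) = 5/24.
If it is in envelope 2 (prior 1/6): the presenter opened envelope 2, so this case is ruled out; weight (1/6)·0 = 0.
If it is in envelope 3 (prior 1/3): the presenter has 3 equally likely choices, so probability 1/3; weight (1/3)·(1/3) = 1/9.
If it is in envelope 4 (prior 1/12): the presenter has 2 equally likely choices, so probability 1/2; weight (1/12)·(1/2) = 1/24.
The weights sum to 13/36.
So P(the cheque in envelope 1 | the presenter opened envelope 2) = (5/24) / (13/36) = 15/26.

15/26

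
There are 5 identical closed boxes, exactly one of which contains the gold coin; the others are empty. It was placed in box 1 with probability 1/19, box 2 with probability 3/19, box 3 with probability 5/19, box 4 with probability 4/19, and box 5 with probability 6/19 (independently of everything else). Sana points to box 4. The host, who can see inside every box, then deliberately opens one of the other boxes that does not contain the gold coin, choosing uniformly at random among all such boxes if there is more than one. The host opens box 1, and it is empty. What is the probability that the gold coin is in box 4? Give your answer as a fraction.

Condition on the true location of the gold coin.
If it is in box 1 (prior 1/19): the host opened box 1, so this case is ruled out; weight (1/19)·0 = 0.
If it is in box 2 (prior 3/19): the host has 3 equally likely choices, so probability 1/3; weight (3/19)·(1/3) = 1/19.
If it is in box 3 (prior 5/19): the host has 3 equally likely choices, so probability 1/3; weight (5/19)·(1/3) = 5/57.
If it is in box 4 (prior 4/19): the host has 4 equally likely choices, so probability 1/4; weight (4/19)·(1/4) = 1/19.
If it is in box 5 (prior 6/19): the host has 3 equally likely choices, so probability 1/3; weight (6/19)·(1/3) = 2/19.
The weights sum to 17/57.
So P(the gold coin in box 4 | the host opened box 1) = (1/19) / (17/57) = 3/17.

3/17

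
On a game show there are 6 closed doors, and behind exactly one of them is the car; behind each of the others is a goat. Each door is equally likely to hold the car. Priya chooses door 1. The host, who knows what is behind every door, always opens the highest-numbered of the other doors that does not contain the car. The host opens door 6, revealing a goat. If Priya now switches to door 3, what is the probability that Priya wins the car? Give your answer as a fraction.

1/5

Consider each possible location of the car in turn.
If it is behind any of doors 1, 2, 3, 4, and 5 (prior 1/6 each): door 6 is the highest-numbered option available, probability 1; weight (1/6)·1 = 1/6 each.
If it is behind door 6 (prior 1/6): the host opened door 6, so this case is ruled out; weight (1/6)·0 = 0.
The weights sum to 5/6.
So P(the car behind door 3 | the host opened door 6) = (1/6) / (5/6) = 1/5.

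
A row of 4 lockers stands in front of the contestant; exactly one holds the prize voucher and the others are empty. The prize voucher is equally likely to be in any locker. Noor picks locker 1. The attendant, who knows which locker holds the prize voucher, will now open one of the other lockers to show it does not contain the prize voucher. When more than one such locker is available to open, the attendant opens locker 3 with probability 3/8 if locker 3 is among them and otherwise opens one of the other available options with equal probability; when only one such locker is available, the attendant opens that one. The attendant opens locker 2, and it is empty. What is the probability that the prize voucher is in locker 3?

8/23

Condition on the true location of the prize voucher.
If it is in locker 1 (prior 1/4): locker 3 is available but not opened; locker 2 gets probability (1 − 3/8)/2 = 5/16; weight (1/4)·(5/16) = 5/64.
If it is in locker 2 (prior 1/4): the attendant opened locker 2, so this case is ruled out; weight (1/4)·0 = 0.
If it is in locker 3 (prior 1/4): locker 3 holds the prize so is unavailable; the attendant chooses uniformly among the 2 others, probability 1/2; weight (1/4)·(1/2) = 1/8.
If it is in locker 4 (prior 1/4): locker 3 is available but not opened, probability 5/8; weight (1/4)·(5/8) = 5/32.
The weights sum to 23/64.
So P(the prize voucher in locker 3 | the attendant opened locker 2) = (1/8) / (23/64) = 8/23.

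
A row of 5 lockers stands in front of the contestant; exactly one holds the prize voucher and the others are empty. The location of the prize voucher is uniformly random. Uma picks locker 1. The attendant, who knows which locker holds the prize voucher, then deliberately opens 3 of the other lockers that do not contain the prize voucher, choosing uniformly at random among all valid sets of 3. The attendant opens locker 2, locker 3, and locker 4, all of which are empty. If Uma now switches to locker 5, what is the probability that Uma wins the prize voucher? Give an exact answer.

Consider each possible location of the prize voucher in turn.
If it is in locker 1 (prior 1/5): the attendant has 4 equally likely choices, so probability 1/4; weight (1/5)·(1/4) = 1/20.
If it is in any of lockers 2, 3, and 4 (prior 1/5 each): that locker was opened and seen not to hold the prize — ruled out; weight (1/5)·0 = 0 each.
If it is in locker 5 (prior 1/5): the attendant has no choice, probability 1; weight (1/5)·1 = 1/5.
The weights sum to 1/4.
So P(the prize voucher in locker 5 | the attendant opened locker 2, locker 3, and locker 4) = (1/5) / (1/4) = 4/5.

4/5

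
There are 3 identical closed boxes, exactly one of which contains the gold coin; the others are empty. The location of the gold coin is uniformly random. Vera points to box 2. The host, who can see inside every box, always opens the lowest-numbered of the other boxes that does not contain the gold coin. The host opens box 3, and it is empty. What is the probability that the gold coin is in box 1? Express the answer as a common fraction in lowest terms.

1

Consider each possible location of the gold coin in turn.
If it is in box 1 (prior 1/3): box 3 is the lowest-numbered option available, probability 1; weight (1/3)·1 = 1/3.
If it is in box 2 (prior 1/3): the host would have opened box 1 instead, probability 0; weight (1/3)·0 = 0.
If it is in box 3 (prior 1/3): the host opened box 3, so this case is ruled out; weight (1/3)·0 = 0.
The weights sum to 1/3.
So P(the gold coin in box 1 | the host opened box 3) = (1/3) / (1/3) = 1.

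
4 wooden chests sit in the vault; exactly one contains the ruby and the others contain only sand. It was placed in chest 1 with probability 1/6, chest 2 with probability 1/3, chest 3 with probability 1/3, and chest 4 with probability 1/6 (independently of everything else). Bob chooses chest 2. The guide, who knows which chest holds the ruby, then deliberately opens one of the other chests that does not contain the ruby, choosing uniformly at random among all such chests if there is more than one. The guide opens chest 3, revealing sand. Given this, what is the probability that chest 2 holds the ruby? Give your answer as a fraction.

Apply Bayes' rule, conditioning on where the ruby actually is.
If it is in either of chests 1 and 4 (prior 1/6 each): the guide has 2 equally likely choices, so probability 1/2; weight (1/6)·(1/2) = 1/12 each.
If it is in chest 2 (prior 1/3): the guide has 3 equally likely choices, so probability 1/3; weight (1/3)·(1/3) = 1/9.
If it is in chest 3 (prior 1/3): the guide opened chest 3, so this case is ruled out; weight (1/3)·0 = 0.
The weights sum to 5/18.
So P(the ruby in chest 2 | the guide opened chest 3) = (1/9) / (5/18) = 2/5.

2/5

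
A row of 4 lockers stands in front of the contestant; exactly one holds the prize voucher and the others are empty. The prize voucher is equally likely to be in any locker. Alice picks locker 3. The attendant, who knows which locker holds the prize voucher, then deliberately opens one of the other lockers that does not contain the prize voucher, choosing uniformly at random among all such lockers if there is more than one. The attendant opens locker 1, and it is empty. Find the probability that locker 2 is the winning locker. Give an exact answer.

Consider each possible location of the prize voucher in turn.
If it is in locker 1 (prior 1/4): the attendant opened locker 1, so this case is ruled out; weight (1/4)·0 = 0.
If it is in either of lockers 2 and 4 (prior 1/4 each): the attendant has 2 equally likely choices, so probability 1/2; weight (1/4)·(1/2) = 1/8 each.
If it is in locker 3 (prior 1/4): the attendant has 3 equally likely choices, so probability 1/3; weight (1/4)·(1/3) = 1/12.
The weights sum to 1/3.
So P(the prize voucher in locker 2 | the attendant opened locker 1) = (1/8) / (1/3) = 3/8.

3/8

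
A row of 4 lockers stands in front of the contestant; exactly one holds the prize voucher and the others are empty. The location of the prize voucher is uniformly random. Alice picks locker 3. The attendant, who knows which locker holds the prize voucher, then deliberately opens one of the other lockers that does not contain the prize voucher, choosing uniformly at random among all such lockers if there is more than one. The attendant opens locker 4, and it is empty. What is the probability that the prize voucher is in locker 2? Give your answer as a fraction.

3/8

Condition on the true location of the prize voucher.
If it is in either of lockers 1 and 2 (prior 1/4 each): the attendant has 2 equally likely choices, so probability 1/2; weight (1/4)·(1/2) = 1/8 each.
If it is in locker 3 (prior 1/4): the attendant has 3 equally likely choices, so probability 1/3; weight (1/4)·(1/3) = 1/12.
If it is in locker 4 (prior 1/4): the attendant opened locker 4, so this case is ruled out; weight (1/4)·0 = 0.
The weights sum to 1/3.
So P(the prize voucher in locker 2 | the attendant opened locker 4) = (1/8) / (1/3) = 3/8.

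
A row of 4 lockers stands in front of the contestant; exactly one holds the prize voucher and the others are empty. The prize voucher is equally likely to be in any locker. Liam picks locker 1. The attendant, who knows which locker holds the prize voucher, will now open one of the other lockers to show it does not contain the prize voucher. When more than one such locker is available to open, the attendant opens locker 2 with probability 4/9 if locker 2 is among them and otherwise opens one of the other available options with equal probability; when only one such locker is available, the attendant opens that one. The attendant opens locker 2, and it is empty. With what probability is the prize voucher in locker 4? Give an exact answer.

1/3

Consider each possible location of the prize voucher in turn.
If it is in any of lockers 1, 3, and 4 (prior 1/4 each): locker 2 is available, opened with probability 4/9; weight (1/4)·(4/9) = 1/9 each.
If it is in locker 2 (prior 1/4): the attendant opened locker 2, so this case is ruled out; weight (1/4)·0 = 0.
The weights sum to 1/3.
So P(the prize voucher in locker 4 | the attendant opened locker 2) = (1/9) / (1/3) = 1/3.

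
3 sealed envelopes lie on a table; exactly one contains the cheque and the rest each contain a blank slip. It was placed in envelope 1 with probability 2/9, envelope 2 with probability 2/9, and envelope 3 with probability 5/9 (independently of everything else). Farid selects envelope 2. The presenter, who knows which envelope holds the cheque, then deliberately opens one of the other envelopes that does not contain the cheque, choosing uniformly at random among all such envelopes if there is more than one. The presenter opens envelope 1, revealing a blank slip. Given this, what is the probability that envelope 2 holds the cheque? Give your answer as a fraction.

1/6

Condition on the true location of the cheque.
If it is in envelope 1 (prior 2/9): the presenter opened envelope 1, so this case is ruled out; weight (2/9)·0 = 0.
If it is in envelope 2 (prior 2/9): the presenter has 2 equally likely choices, so probability 1/2; weight (2/9)·(1/2) = 1/9.
If it is in envelope 3 (prior 5/9): the presenter has no choice, probability 1; weight (5/9)·1 = 5/9.
The weights sum to 2/3.
So P(the cheque in envelope 2 | the presenter opened envelope 1) = (1/9) / (2/3) = 1/6.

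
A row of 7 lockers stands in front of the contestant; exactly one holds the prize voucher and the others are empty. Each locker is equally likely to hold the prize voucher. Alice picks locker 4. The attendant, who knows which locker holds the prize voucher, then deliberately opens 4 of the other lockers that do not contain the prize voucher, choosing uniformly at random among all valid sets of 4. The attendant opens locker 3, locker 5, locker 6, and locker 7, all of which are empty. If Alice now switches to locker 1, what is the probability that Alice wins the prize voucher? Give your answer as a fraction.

Consider each possible location of the prize voucher in turn.
If it is in either of lockers 1 and 2 (prior 1/7 each): the attendant has 5 equally likely choices, so probability 1/5; weight (1/7)·(1/5) = 1/35 each.
If it is in any of lockers 3, 5, 6, and 7 (prior 1/7 each): that locker was opened and seen not to hold the prize — ruled out; weight (1/7)·0 = 0 each.
If it is in locker 4 (prior 1/7): the attendant has 15 equally likely choices, so probability 1/15; weight (1/7)·(1/15) = 1/105.
The weights sum to 1/15.
So P(the prize voucher in locker 1 | the attendant opened locker 3, locker 5, locker 6, and locker 7) = (1/35) / (1/15) = 3/7.

3/7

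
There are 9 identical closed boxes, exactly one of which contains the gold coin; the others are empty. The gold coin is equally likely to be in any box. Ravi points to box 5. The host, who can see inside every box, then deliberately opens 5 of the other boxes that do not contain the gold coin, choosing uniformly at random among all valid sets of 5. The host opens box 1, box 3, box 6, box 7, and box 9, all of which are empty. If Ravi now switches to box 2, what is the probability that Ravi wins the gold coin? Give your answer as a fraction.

Apply Bayes' rule, conditioning on where the gold coin actually is.
If it is in any of boxes 1, 3, 6, 7, and 9 (prior 1/9 each): that box was opened and seen not to hold the prize — ruled out; weight (1/9)·0 = 0 each.
If it is in any of boxes 2, 4, and 8 (prior 1/9 each): the host has 21 equally likely choices, so probability 1/21; weight (1/9)·(1/21) = 1/189 each.
If it is in box 5 (prior 1/9): the host has 56 equally likely choices, so probability 1/56; weight (1/9)·(1/56) = 1/504.
The weights sum to 1/56.
So P(the gold coin in box 2 | the host opened box 1, box 3, box 6, box 7, and box 9) = (1/189) / (1/56) = 8/27.

8/27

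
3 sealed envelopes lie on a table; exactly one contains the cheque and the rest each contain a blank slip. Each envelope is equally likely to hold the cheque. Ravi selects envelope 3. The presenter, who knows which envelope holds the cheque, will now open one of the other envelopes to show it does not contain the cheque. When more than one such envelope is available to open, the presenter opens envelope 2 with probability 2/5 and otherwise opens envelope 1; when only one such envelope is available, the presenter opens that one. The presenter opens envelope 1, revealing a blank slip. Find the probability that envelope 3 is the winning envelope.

3/8

Consider each possible location of the cheque in turn.
If it is in envelope 1 (prior 1/3): the presenter opened envelope 1, so this case is ruled out; weight (1/3)·0 = 0.
If it is in envelope 2 (prior 1/3): only envelope 1 is available, probability 1; weight (1/3)·1 = 1/3.
If it is in envelope 3 (prior 1/3): envelope 2 is available but not opened, probability 3/5; weight (1/3)·(3/5) = 1/5.
The weights sum to 8/15.
So P(the cheque in envelope 3 | the presenter opened envelope 1) = (1/5) / (8/15) = 3/8.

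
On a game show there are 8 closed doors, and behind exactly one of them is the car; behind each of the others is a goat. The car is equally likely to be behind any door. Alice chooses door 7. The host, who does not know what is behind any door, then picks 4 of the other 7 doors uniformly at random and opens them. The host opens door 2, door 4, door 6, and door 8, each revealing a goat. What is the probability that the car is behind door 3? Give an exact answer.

Because the host chose which doors to open without knowing where the car is, the choice is independent of the prize location. Learning that none of the 4 opened doors holds the car simply rules out those 4 locations and leaves the remaining 4 doors still equally likely by symmetry.
So P(the car behind door 3) = 1/4.

1/4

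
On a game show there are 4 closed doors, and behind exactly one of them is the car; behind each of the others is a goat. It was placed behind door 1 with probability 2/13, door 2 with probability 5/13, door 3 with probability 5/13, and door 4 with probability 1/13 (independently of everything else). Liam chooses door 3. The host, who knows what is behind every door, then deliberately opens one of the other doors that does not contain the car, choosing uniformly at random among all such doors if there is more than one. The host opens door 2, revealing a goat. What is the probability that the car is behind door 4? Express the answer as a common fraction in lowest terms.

3/19

Apply Bayes' rule, conditioning on where the car actually is.
If it is behind door 1 (prior 2/13): the host has 2 equally likely choices, so probability 1/2; weight (2/13)·(1/2) = 1/13.
If it is behind door 2 (prior 5/13): the host opened door 2, so this case is ruled out; weight (5/13)·0 = 0.
If it is behind door 3 (prior 5/13): the host has 3 equally likely choices, so probability 1/3; weight (5/13)·(1/3) = 5/39.
If it is behind door 4 (prior 1/13): the host has 2 equally likely choices, so probability 1/2; weight (1/13)·(1/2) = 1/26.
The weights sum to 19/78.
So P(the car behind door 4 | the host opened door 2) = (1/26) / (19/78) = 3/19.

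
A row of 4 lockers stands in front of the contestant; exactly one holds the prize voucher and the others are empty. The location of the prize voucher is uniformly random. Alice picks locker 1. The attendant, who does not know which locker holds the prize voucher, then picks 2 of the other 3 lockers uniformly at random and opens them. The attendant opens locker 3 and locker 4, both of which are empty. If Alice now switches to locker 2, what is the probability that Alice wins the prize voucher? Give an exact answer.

Apply Bayes' rule, conditioning on where the prize voucher actually is.
If it is in either of lockers 1 and 2 (prior 1/4 each): the attendant picks exactly this set with probability 1/3 regardless, and none is the prize; weight (1/4)·(1/3) = 1/12 each.
If it is in either of lockers 3 and 4 (prior 1/4 each): that locker was opened and seen not to hold the prize — ruled out; weight (1/4)·0 = 0 each.
The weights sum to 1/6.
So P(the prize voucher in locker 2 | the attendant opened locker 3 and locker 4) = (1/12) / (1/6) = 1/2.

1/2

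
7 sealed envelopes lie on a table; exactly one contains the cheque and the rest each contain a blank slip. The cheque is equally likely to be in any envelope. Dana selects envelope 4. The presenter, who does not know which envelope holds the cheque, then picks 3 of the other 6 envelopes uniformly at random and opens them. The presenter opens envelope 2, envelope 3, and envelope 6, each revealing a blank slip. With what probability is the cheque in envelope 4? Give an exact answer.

Apply Bayes' rule, conditioning on where the cheque actually is.
If it is in any of envelopes 1, 4, 5, and 7 (prior 1/7 each): the presenter picks exactly this set with probability 1/20 regardless, and none is the prize; weight (1/7)·(1/20) = 1/140 each.
If it is in any of envelopes 2, 3, and 6 (prior 1/7 each): that envelope was opened and seen not to hold the prize — ruled out; weight (1/7)·0 = 0 each.
The weights sum to 1/35.
So P(the cheque in envelope 4 | the presenter opened envelope 2, envelope 3, and envelope 6) = (1/140) / (1/35) = 1/4.

1/4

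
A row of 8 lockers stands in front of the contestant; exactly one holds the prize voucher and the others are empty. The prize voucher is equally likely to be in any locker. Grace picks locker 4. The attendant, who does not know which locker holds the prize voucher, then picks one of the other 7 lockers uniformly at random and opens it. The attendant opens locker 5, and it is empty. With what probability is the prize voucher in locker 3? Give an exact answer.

1/7

Because the attendant chose which locker to open without knowing where the prize voucher is, the choice is independent of the prize location. Learning that locker 5 does not hold the prize voucher simply rules out that one location and leaves the remaining 7 lockers still equally likely by symmetry.
So P(the prize voucher in locker 3) = 1/7.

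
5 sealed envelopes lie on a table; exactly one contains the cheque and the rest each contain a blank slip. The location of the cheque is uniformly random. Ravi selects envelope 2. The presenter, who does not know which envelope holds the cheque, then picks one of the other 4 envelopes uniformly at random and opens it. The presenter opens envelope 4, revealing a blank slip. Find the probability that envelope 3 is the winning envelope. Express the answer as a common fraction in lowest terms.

1/4

Condition on the true location of the cheque.
If it is in any of envelopes 1, 2, 3, and 5 (prior 1/5 each): the presenter picks envelope 4 with probability 1/4 regardless, and it is not the prize; weight (1/5)·(1/4) = 1/20 each.
If it is in envelope 4 (prior 1/5): the presenter opened envelope 4, so this case is ruled out; weight (1/5)·0 = 0.
The weights sum to 1/5.
So P(the cheque in envelope 3 | the presenter opened envelope 4) = (1/20) / (1/5) = 1/4.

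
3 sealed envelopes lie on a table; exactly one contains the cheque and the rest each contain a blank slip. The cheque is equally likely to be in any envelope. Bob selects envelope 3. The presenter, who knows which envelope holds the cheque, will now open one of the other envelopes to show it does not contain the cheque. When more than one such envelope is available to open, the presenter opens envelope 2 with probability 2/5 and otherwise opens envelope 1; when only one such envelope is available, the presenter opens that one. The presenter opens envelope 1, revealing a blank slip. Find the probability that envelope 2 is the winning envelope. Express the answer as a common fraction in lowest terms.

Condition on the true location of the cheque.
If it is in envelope 1 (prior 1/3): the presenter opened envelope 1, so this case is ruled out; weight (1/3)·0 = 0.
If it is in envelope 2 (prior 1/3): only envelope 1 is available, probability 1; weight (1/3)·1 = 1/3.
If it is in envelope 3 (prior 1/3): envelope 2 is available but not opened, probability 3/5; weight (1/3)·(3/5) = 1/5.
The weights sum to 8/15.
So P(the cheque in envelope 2 | the presenter opened envelope 1) = (1/3) / (8/15) = 5/8.

5/8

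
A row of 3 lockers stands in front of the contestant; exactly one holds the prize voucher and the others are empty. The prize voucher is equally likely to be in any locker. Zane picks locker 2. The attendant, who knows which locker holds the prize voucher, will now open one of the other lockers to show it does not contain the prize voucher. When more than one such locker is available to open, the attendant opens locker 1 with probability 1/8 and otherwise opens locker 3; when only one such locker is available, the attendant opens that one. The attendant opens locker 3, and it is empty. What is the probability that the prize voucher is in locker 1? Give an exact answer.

Consider each possible location of the prize voucher in turn.
If it is in locker 1 (prior 1/3): only locker 3 is available, probability 1; weight (1/3)·1 = 1/3.
If it is in locker 2 (prior 1/3): locker 1 is available but not opened, probability 7/8; weight (1/3)·(7/8) = 7/24.
If it is in locker 3 (prior 1/3): the attendant opened locker 3, so this case is ruled out; weight (1/3)·0 = 0.
The weights sum to 5/8.
So P(the prize voucher in locker 1 | the attendant opened locker 3) = (1/3) / (5/8) = 8/15.

8/15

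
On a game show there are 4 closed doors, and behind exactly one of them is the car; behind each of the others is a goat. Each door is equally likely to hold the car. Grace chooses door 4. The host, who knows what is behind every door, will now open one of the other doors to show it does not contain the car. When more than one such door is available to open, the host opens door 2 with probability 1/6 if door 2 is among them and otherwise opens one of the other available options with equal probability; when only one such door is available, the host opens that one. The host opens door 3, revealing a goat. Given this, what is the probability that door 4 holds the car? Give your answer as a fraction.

5/21

Consider each possible location of the car in turn.
If it is behind door 1 (prior 1/4): door 2 is available but not opened, probability 5/6; weight (1/4)·(5/6) = 5/24.
If it is behind door 2 (prior 1/4): door 2 holds the prize so is unavailable; the host chooses uniformly among the 2 others, probability 1/2; weight (1/4)·(1/2) = 1/8.
If it is behind door 3 (prior 1/4): the host opened door 3, so this case is ruled out; weight (1/4)·0 = 0.
If it is behind door 4 (prior 1/4): door 2 is available but not opened; door 3 gets probability (1 − 1/6)/2 = 5/12; weight (1/4)·(5/12) = 5/48.
The weights sum to 7/16.
So P(the car behind door 4 | the host opened door 3) = (5/48) / (7/16) = 5/21.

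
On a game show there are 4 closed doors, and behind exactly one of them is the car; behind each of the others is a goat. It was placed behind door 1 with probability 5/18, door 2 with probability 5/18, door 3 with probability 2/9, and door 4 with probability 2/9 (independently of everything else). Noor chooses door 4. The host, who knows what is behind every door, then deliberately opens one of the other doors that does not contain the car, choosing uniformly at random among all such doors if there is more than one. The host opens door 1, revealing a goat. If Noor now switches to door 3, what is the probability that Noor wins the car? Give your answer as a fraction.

Apply Bayes' rule, conditioning on where the car actually is.
If it is behind door 1 (prior 5/18): the host opened door 1, so this case is ruled out; weight (5/18)·0 = 0.
If it is behind door 2 (prior 5/18): the host has 2 equally likely choices, so probability 1/2; weight (5/18)·(1/2) = 5/36.
If it is behind door 3 (prior 2/9): the host has 2 equally likely choices, so probability 1/2; weight (2/9)·(1/2) = 1/9.
If it is behind door 4 (prior 2/9): the host has 3 equally likely choices, so probability 1/3; weight (2/9)·(1/3) = 2/27.
The weights sum to 35/108.
So P(the car behind door 3 | the host opened door 1) = (1/9) / (35/108) = 12/35.

12/35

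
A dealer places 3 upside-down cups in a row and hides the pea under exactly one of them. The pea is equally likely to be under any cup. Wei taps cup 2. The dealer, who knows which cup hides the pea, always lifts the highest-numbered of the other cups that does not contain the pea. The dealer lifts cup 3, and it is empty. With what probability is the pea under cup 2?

1/2

Condition on the true location of the pea.
If it is under either of cups 1 and 2 (prior 1/3 each): cup 3 is the highest-numbered option available, probability 1; weight (1/3)·1 = 1/3 each.
If it is under cup 3 (prior 1/3): the dealer opened cup 3, so this case is ruled out; weight (1/3)·0 = 0.
The weights sum to 2/3.
So P(the pea under cup 2 | the dealer opened cup 3) = (1/3) / (2/3) = 1/2.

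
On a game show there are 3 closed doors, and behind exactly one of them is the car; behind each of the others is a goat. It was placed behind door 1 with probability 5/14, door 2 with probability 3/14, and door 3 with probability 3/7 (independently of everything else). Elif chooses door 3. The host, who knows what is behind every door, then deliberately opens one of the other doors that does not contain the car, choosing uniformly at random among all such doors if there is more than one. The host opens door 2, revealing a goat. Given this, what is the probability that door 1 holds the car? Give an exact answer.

Condition on the true location of the car.
If it is behind door 1 (prior 5/14): the host has no choice, probability 1; weight (5/14)·1 = 5/14.
If it is behind door 2 (prior 3/14): the host opened door 2, so this case is ruled out; weight (3/14)·0 = 0.
If it is behind door 3 (prior 3/7): the host has 2 equally likely choices, so probability 1/2; weight (3/7)·(1/2) = 3/14.
The weights sum to 4/7.
So P(the car behind door 1 | the host opened door 2) = (5/14) / (4/7) = 5/8.

5/8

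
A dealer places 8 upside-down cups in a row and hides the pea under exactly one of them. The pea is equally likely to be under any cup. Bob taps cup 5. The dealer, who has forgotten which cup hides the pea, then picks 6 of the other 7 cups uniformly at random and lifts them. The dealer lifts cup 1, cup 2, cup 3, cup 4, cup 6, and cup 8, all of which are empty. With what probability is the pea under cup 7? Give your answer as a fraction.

Condition on the true location of the pea.
If it is under any of cups 1, 2, 3, 4, 6, and 8 (prior 1/8 each): that cup was opened and seen not to hold the prize — ruled out; weight (1/8)·0 = 0 each.
If it is under either of cups 5 and 7 (prior 1/8 each): the dealer picks exactly this set with probability 1/7 regardless, and none is the prize; weight (1/8)·(1/7) = 1/56 each.
The weights sum to 1/28.
So P(the pea under cup 7 | the dealer opened cup 1, cup 2, cup 3, cup 4, cup 6, and cup 8) = (1/56) / (1/28) = 1/2.

1/2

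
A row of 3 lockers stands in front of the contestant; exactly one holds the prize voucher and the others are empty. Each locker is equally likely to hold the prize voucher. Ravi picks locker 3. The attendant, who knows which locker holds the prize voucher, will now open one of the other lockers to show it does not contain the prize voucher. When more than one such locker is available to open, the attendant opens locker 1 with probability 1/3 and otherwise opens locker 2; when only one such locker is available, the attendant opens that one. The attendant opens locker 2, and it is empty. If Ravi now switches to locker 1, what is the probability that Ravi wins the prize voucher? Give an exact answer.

Apply Bayes' rule, conditioning on where the prize voucher actually is.
If it is in locker 1 (prior 1/3): only locker 2 is available, probability 1; weight (1/3)·1 = 1/3.
If it is in locker 2 (prior 1/3): the attendant opened locker 2, so this case is ruled out; weight (1/3)·0 = 0.
If it is in locker 3 (prior 1/3): locker 1 is available but not opened, probability 2/3; weight (1/3)·(2/3) = 2/9.
The weights sum to 5/9.
So P(the prize voucher in locker 1 | the attendant opened locker 2) = (1/3) / (5/9) = 3/5.

3/5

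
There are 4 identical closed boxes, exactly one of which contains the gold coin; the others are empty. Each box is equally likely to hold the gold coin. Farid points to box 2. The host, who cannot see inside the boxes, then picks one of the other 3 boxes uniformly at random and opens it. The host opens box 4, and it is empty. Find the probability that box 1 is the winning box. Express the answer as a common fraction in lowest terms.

Apply Bayes' rule, conditioning on where the gold coin actually is.
If it is in any of boxes 1, 2, and 3 (prior 1/4 each): the host picks box 4 with probability 1/3 regardless, and it is not the prize; weight (1/4)·(1/3) = 1/12 each.
If it is in box 4 (prior 1/4): the host opened box 4, so this case is ruled out; weight (1/4)·0 = 0.
The weights sum to 1/4.
So P(the gold coin in box 1 | the host opened box 4) = (1/12) / (1/4) = 1/3.

1/3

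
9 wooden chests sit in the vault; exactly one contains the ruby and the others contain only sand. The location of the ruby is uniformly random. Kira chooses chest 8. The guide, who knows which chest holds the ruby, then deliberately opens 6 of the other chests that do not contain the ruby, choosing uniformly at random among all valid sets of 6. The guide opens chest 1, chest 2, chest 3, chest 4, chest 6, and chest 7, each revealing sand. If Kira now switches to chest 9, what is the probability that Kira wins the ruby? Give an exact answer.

Consider each possible location of the ruby in turn.
If it is in any of chests 1, 2, 3, 4, 6, and 7 (prior 1/9 each): that chest was opened and seen not to hold the prize — ruled out; weight (1/9)·0 = 0 each.
If it is in either of chests 5 and 9 (prior 1/9 each): the guide has 7 equally likely choices, so probability 1/7; weight (1/9)·(1/7) = 1/63 each.
If it is in chest 8 (prior 1/9): the guide has 28 equally likely choices, so probability 1/28; weight (1/9)·(1/28) = 1/252.
The weights sum to 1/28.
So P(the ruby in chest 9 | the guide opened chest 1, chest 2, chest 3, chest 4, chest 6, and chest 7) = (1/63) / (1/28) = 4/9.

4/9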